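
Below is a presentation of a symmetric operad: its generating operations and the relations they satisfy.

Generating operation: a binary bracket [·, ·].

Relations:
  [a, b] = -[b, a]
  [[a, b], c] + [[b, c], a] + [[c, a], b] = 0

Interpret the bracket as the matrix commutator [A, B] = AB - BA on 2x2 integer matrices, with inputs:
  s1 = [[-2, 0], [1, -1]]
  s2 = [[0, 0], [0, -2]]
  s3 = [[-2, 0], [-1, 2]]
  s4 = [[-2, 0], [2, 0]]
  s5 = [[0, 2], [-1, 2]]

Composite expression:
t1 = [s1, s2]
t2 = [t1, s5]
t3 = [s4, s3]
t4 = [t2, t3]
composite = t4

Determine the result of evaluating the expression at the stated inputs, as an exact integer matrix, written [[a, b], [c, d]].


[[0, 0], [-80, 0]]


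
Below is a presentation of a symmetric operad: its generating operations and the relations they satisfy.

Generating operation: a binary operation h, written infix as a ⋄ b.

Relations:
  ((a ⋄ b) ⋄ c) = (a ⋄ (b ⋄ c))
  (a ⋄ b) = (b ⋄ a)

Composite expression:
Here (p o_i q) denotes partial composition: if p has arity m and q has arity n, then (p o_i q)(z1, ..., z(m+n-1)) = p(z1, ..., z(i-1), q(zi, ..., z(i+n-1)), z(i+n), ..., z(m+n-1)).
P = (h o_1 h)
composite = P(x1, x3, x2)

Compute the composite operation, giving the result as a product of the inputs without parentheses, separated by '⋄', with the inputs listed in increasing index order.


x1 ⋄ x2 ⋄ x3

Reordering under h is free, so list the x-inputs canonically.
(x1 ⋄ x3) reduces to x1 ⋄ x3
((x1 ⋄ x3) ⋄ x2) reduces to x1 ⋄ x3 ⋄ x2
the factors in increasing index order: x1 ⋄ x2 ⋄ x3


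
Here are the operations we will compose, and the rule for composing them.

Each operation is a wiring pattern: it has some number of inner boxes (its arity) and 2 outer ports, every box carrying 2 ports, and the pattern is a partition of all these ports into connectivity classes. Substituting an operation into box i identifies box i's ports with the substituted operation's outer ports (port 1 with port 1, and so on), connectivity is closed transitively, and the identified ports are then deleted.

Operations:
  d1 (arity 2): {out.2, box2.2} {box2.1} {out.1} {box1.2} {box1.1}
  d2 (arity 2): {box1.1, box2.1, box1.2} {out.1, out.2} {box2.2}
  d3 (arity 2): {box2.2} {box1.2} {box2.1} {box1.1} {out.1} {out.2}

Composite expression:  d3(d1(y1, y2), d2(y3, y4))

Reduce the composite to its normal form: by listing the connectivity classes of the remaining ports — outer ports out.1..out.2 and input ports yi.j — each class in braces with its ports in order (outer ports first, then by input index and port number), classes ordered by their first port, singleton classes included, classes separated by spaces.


{out.1} {out.2} {y1.1} {y1.2} {y2.1} {y2.2} {y3.1, y3.2, y4.1} {y4.2}

Two ports join when wires chain via d3-identified ports.
d1 over (y1, y2) gives {out.1} {out.2, y2.2} {y1.1} {y1.2} {y2.1}, out.j being that stage's outer ports
d2 over (y3, y4) gives {out.1, out.2} {y3.1, y3.2, y4.1} {y4.2}, out.j being that stage's outer ports
d3 over (y1, y2, y3, y4) gives {out.1} {out.2} {y1.1} {y1.2} {y2.1} {y2.2} {y3.1, y3.2, y4.1} {y4.2}, out.j being that stage's outer ports


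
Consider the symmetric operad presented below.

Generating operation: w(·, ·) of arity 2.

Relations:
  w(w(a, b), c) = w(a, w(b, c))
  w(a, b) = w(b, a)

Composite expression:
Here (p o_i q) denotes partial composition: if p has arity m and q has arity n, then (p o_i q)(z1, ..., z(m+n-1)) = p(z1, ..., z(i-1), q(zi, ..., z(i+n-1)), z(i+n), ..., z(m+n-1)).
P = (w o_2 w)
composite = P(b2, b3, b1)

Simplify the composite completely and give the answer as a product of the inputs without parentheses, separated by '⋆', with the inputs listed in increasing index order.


Key point: w commutes, so take the b-inputs in any fixed order.
w(b3, b1) flattens to b3 ⋆ b1
w(b2, w(b3, b1)) flattens to b2 ⋆ b3 ⋆ b1
sorting the factors by input index: b1 ⋆ b2 ⋆ b3

b1 ⋆ b2 ⋆ b3


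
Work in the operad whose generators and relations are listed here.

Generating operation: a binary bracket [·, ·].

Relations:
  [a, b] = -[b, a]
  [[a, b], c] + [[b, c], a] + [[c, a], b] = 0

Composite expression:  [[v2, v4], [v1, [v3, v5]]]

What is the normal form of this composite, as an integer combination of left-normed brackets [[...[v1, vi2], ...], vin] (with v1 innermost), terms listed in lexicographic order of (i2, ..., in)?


-[[[[v1, v3], v5], v2], v4] + [[[[v1, v3], v5], v4], v2] + [[[[v1, v5], v3], v2], v4] - [[[[v1, v5], v3], v4], v2]

In the tensor algebra, words opening v1 carry the v1-anchored form.
Composite bracket: [[v2, v4], [v1, [v3, v5]]]
The bracket unfolds into 16 signed words via [a, b] = ab - ba (2^4 = 16).
Words beginning with v1 determine it all:
  from v1v3v5v2v4, sign -1: term -[[[[v1, v3], v5], v2], v4]
  from v1v3v5v4v2, sign +1: term +[[[[v1, v3], v5], v4], v2]
  from v1v5v3v2v4, sign +1: term +[[[[v1, v5], v3], v2], v4]
  from v1v5v3v4v2, sign -1: term -[[[[v1, v5], v3], v4], v2]


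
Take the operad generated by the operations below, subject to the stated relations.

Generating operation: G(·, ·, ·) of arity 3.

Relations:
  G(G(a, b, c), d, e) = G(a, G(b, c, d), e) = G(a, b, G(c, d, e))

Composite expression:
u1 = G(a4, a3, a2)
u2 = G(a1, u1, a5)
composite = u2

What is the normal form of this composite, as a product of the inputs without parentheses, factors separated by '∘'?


a1 ∘ a4 ∘ a3 ∘ a2 ∘ a5

Every regrouping of G is equal, so read the a-inputs in written order.
G(a4, a3, a2) collapses to a4 ∘ a3 ∘ a2
G(a1, G(a4, a3, a2), a5) collapses to a1 ∘ a4 ∘ a3 ∘ a2 ∘ a5


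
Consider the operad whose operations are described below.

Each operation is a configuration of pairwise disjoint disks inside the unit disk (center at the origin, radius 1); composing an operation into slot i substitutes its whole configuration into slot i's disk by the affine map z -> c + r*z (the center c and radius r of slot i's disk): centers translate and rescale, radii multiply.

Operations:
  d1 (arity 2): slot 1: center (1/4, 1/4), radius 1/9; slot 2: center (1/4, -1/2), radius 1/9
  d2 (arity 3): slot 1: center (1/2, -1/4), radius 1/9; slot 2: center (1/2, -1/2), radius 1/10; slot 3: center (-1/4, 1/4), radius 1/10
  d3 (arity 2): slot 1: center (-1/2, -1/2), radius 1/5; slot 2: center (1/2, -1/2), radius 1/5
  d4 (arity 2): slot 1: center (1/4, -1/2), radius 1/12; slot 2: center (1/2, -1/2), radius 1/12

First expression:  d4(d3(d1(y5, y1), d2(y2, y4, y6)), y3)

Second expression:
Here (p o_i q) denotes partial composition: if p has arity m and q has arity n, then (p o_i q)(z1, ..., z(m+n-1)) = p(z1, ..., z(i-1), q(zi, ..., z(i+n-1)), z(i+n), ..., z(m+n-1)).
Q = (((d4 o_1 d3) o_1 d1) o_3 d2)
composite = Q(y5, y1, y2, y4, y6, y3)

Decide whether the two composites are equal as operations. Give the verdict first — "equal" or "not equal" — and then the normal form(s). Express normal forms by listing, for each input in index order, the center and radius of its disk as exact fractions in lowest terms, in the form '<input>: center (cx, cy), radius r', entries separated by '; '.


equal: each reduces to y1: center (17/80, -11/20), radius 1/540; y2: center (3/10, -131/240), radius 1/540; y3: center (1/2, -1/2), radius 1/12; y4: center (3/10, -11/20), radius 1/600; y5: center (17/80, -43/80), radius 1/540; y6: center (23/80, -43/80), radius 1/600

Reducing the first expression gives y1: center (17/80, -11/20), radius 1/540; y2: center (3/10, -131/240), radius 1/540; y3: center (1/2, -1/2), radius 1/12; y4: center (3/10, -11/20), radius 1/600; y5: center (17/80, -43/80), radius 1/540; y6: center (23/80, -43/80), radius 1/600
Reducing the second expression gives y1: center (17/80, -11/20), radius 1/540; y2: center (3/10, -131/240), radius 1/540; y3: center (1/2, -1/2), radius 1/12; y4: center (3/10, -11/20), radius 1/600; y5: center (17/80, -43/80), radius 1/540; y6: center (23/80, -43/80), radius 1/600
Both agree, so they are equal.


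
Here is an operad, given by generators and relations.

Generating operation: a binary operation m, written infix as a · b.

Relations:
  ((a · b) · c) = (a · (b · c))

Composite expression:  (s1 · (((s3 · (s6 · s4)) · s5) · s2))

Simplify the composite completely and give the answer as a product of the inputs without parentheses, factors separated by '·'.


s1 · s3 · s6 · s4 · s5 · s2

Every regrouping of m is equal, so read the s-inputs in written order.
(s6 · s4) linearizes to s6 · s4
(s3 · (s6 · s4)) linearizes to s3 · s6 · s4
((s3 · (s6 · s4)) · s5) linearizes to s3 · s6 · s4 · s5
(((s3 · (s6 · s4)) · s5) · s2) linearizes to s3 · s6 · s4 · s5 · s2
(s1 · (((s3 · (s6 · s4)) · s5) · s2)) linearizes to s1 · s3 · s6 · s4 · s5 · s2


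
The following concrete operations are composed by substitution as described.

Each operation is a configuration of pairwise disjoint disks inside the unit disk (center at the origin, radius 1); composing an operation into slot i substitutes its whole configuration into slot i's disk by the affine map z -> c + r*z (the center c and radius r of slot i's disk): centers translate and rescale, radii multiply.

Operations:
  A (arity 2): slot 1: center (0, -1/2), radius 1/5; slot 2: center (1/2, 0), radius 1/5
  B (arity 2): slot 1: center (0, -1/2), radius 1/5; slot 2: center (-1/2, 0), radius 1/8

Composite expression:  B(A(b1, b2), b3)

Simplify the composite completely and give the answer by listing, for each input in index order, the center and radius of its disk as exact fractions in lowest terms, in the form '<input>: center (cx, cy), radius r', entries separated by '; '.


b1: center (0, -3/5), radius 1/25; b2: center (1/10, -1/2), radius 1/25; b3: center (-1/2, 0), radius 1/8

Nesting under B composes maps z -> c + r*z down each b-path.
input b1: applying the 2 nested substitutions gives center (0, -3/5), radius 1/25
input b2: applying the 2 nested substitutions gives center (1/10, -1/2), radius 1/25
input b3: applying the 1 nested substitution gives center (-1/2, 0), radius 1/8


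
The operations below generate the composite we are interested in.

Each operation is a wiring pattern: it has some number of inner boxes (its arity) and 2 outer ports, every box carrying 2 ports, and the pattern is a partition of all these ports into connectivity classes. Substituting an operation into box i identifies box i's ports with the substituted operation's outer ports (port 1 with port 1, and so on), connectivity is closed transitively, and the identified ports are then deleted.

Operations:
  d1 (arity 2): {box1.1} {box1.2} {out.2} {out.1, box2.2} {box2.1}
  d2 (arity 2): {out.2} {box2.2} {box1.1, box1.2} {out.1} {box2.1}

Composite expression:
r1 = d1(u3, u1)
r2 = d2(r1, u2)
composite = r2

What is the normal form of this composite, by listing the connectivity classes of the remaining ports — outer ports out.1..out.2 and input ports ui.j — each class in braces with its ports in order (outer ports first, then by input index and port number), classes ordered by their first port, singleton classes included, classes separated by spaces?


After gluing at d2, chains via deleted ports link the u-ports.
composing d1 on (u3, u1), with out.j its own outer ports: {out.1, u1.2} {out.2} {u1.1} {u3.1} {u3.2}
composing d2 on (u3, u1, u2), with out.j its own outer ports: {out.1} {out.2} {u1.1} {u1.2} {u2.1} {u2.2} {u3.1} {u3.2}

{out.1} {out.2} {u1.1} {u1.2} {u2.1} {u2.2} {u3.1} {u3.2}


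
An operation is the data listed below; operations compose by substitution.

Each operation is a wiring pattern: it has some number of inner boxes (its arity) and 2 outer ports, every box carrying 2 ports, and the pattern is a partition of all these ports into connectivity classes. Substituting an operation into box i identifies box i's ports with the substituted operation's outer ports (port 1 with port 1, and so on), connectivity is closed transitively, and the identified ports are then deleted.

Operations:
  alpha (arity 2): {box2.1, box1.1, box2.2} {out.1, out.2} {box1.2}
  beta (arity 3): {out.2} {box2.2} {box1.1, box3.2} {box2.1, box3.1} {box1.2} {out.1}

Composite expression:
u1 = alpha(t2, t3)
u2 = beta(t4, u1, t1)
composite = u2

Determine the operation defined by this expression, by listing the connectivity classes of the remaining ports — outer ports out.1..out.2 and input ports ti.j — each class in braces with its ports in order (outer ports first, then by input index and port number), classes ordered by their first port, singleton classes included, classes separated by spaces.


{out.1} {out.2} {t1.1} {t1.2, t4.1} {t2.1, t3.1, t3.2} {t2.2} {t4.2}

Treat the ports identified at beta as solder joints: merge, then drop.
after alpha, the pattern on (t2, t3) reads {out.1, out.2} {t2.1, t3.1, t3.2} {t2.2} (out.j = its outer ports)
after beta, the pattern on (t4, t2, t3, t1) reads {out.1} {out.2} {t1.1} {t1.2, t4.1} {t2.1, t3.1, t3.2} {t2.2} {t4.2} (out.j = its outer ports)


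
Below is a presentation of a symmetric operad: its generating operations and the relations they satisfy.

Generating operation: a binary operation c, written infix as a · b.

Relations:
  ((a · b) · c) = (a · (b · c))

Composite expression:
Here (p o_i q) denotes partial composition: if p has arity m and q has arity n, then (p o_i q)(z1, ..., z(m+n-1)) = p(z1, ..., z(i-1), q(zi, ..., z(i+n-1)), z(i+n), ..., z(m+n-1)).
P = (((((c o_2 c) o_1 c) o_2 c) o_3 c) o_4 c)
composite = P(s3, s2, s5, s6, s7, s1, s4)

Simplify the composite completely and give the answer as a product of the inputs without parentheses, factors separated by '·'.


Key point: c is associative — brackets drop, the s-order remains.
(s6 · s7) spells out as s6 · s7
(s5 · (s6 · s7)) spells out as s5 · s6 · s7
(s2 · (s5 · (s6 · s7))) spells out as s2 · s5 · s6 · s7
(s3 · (s2 · (s5 · (s6 · s7)))) spells out as s3 · s2 · s5 · s6 · s7
(s1 · s4) spells out as s1 · s4
((s3 · (s2 · (s5 · (s6 · s7)))) · (s1 · s4)) spells out as s3 · s2 · s5 · s6 · s7 · s1 · s4

s3 · s2 · s5 · s6 · s7 · s1 · s4


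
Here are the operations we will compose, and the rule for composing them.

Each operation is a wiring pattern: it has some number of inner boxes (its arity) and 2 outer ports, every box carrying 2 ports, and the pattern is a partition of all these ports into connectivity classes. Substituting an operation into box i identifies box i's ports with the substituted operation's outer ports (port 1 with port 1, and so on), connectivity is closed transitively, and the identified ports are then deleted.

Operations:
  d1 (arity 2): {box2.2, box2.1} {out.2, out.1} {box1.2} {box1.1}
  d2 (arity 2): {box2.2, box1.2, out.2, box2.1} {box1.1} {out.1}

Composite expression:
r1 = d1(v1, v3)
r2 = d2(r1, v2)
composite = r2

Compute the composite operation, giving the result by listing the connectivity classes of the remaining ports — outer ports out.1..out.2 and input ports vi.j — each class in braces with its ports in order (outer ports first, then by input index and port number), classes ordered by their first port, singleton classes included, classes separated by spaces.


{out.1} {out.2, v2.1, v2.2} {v1.1} {v1.2} {v3.1, v3.2}

Connectivity passes through glued d2-boundaries; trace each wire chain.
d1 over (v1, v3) gives {out.1, out.2} {v1.1} {v1.2} {v3.1, v3.2}, out.j being that stage's outer ports
d2 over (v1, v3, v2) gives {out.1} {out.2, v2.1, v2.2} {v1.1} {v1.2} {v3.1, v3.2}, out.j being that stage's outer ports


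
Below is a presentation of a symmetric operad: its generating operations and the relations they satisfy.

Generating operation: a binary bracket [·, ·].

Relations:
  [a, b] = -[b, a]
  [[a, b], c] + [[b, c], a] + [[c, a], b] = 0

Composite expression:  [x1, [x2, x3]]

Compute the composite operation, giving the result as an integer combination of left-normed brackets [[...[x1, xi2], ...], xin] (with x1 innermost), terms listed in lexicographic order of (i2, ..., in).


[[x1, x2], x3] - [[x1, x3], x2]


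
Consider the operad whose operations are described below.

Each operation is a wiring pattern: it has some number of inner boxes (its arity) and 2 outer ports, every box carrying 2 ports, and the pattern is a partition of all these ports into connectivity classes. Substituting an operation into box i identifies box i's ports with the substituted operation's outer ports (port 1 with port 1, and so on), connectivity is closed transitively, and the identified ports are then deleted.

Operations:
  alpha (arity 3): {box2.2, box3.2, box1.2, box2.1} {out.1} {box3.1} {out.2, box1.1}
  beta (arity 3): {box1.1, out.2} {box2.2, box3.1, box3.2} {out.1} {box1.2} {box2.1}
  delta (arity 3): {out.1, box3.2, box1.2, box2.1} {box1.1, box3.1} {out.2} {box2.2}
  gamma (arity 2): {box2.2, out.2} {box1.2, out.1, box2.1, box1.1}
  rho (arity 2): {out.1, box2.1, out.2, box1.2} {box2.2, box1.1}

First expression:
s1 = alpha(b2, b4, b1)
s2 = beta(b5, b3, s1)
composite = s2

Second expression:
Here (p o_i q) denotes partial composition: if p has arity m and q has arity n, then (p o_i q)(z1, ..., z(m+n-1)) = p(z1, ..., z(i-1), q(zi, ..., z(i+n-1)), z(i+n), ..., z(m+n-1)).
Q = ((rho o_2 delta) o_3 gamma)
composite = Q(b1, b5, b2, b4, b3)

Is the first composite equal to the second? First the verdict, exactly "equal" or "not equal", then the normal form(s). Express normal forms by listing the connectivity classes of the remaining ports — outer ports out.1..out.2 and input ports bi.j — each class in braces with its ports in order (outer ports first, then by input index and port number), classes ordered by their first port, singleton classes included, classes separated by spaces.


not equal; first: {out.1} {out.2, b5.1} {b1.1} {b1.2, b2.2, b4.1, b4.2} {b2.1, b3.2} {b3.1} {b5.2}; second: {out.1, out.2, b1.2, b2.1, b2.2, b3.2, b4.1, b5.2} {b1.1} {b3.1, b5.1} {b4.2}

The first composite normalizes to {out.1} {out.2, b5.1} {b1.1} {b1.2, b2.2, b4.1, b4.2} {b2.1, b3.2} {b3.1} {b5.2}
The second composite normalizes to {out.1, out.2, b1.2, b2.1, b2.2, b3.2, b4.1, b5.2} {b1.1} {b3.1, b5.1} {b4.2}
The forms do not match — not equal.


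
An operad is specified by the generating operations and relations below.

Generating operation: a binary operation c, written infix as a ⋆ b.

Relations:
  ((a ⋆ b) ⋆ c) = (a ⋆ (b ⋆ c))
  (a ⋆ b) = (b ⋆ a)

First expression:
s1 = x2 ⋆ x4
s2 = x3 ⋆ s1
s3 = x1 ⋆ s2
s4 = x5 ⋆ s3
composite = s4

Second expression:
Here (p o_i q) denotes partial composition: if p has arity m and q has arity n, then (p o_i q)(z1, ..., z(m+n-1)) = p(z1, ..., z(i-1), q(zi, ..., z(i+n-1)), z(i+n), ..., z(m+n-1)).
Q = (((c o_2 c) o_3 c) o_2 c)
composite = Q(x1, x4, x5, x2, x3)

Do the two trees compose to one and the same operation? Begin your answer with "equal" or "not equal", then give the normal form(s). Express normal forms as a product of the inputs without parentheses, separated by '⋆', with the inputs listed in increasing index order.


Normal form of the first expression: x1 ⋆ x2 ⋆ x3 ⋆ x4 ⋆ x5
Normal form of the second expression: x1 ⋆ x2 ⋆ x3 ⋆ x4 ⋆ x5
Identical normal forms: equal.

equal — both sides give x1 ⋆ x2 ⋆ x3 ⋆ x4 ⋆ x5


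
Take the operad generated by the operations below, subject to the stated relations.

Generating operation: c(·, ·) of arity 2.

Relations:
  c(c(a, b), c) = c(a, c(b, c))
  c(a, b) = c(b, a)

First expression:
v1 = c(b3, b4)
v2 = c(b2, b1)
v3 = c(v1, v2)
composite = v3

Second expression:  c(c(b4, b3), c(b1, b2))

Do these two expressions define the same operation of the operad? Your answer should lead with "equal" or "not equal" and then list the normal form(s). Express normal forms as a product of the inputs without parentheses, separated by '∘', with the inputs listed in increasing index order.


equal; both compose to b1 ∘ b2 ∘ b3 ∘ b4

In normal form, the first expression is b1 ∘ b2 ∘ b3 ∘ b4
In normal form, the second expression is b1 ∘ b2 ∘ b3 ∘ b4
Identical normal forms: equal.


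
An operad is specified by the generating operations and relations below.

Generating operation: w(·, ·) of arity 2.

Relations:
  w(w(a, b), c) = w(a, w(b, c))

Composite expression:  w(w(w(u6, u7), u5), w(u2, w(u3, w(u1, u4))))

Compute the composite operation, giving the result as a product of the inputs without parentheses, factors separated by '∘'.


u6 ∘ u7 ∘ u5 ∘ u2 ∘ u3 ∘ u1 ∘ u4


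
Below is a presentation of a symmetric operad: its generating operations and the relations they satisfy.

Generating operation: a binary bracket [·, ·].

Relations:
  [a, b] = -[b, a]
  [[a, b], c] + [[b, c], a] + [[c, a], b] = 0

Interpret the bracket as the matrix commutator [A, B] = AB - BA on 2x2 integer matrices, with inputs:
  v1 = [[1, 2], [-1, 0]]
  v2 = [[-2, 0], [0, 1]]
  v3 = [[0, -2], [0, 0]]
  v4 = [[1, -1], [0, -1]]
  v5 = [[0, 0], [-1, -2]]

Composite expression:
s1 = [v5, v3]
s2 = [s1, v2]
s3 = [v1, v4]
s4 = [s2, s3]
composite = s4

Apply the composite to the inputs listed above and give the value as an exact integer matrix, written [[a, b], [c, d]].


[v5, v3] = [[-2, -4], [0, 2]]
[[v5, v3], v2] = [[0, -12], [0, 0]]
[v1, v4] = [[-1, -5], [-2, 1]]
[[[v5, v3], v2], [v1, v4]] = [[24, -24], [0, -24]]

[[24, -24], [0, -24]]


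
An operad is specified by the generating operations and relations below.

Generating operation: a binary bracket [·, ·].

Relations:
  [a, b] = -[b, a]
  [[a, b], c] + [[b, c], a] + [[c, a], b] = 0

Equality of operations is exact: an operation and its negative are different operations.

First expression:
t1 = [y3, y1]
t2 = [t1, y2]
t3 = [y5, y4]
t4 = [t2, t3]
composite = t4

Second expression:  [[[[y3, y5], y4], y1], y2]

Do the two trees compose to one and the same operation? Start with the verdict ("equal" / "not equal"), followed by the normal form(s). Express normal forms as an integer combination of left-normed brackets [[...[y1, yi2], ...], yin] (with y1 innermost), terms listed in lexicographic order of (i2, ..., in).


not equal; the first gives [[[[y1, y3], y2], y4], y5] - [[[[y1, y3], y2], y5], y4] and the second -[[[[y1, y3], y5], y4], y2] + [[[[y1, y4], y3], y5], y2] - [[[[y1, y4], y5], y3], y2] + [[[[y1, y5], y3], y4], y2]

Normal form of the first expression: [[[[y1, y3], y2], y4], y5] - [[[[y1, y3], y2], y5], y4]
Normal form of the second expression: -[[[[y1, y3], y5], y4], y2] + [[[[y1, y4], y3], y5], y2] - [[[[y1, y4], y5], y3], y2] + [[[[y1, y5], y3], y4], y2]
They disagree, so not equal.


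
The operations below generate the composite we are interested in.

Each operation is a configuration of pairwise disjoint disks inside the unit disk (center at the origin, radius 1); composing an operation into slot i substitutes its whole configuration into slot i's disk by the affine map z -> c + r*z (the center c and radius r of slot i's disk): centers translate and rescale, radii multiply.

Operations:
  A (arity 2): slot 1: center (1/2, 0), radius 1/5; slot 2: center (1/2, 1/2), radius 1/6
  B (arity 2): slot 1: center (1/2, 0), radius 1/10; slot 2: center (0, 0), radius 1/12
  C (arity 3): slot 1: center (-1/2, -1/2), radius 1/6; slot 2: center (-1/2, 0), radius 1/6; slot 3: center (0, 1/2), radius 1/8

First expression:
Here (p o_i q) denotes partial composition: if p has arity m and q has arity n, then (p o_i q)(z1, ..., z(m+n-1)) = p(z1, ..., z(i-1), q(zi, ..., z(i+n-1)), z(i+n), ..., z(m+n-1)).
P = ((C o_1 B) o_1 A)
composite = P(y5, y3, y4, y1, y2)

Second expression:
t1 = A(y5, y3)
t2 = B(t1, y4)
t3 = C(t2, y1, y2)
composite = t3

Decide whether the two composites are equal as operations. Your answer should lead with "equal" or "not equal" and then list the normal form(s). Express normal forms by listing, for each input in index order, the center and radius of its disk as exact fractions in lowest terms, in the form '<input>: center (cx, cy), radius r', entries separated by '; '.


equal; the common form is y1: center (-1/2, 0), radius 1/6; y2: center (0, 1/2), radius 1/8; y3: center (-49/120, -59/120), radius 1/360; y4: center (-1/2, -1/2), radius 1/72; y5: center (-49/120, -1/2), radius 1/300


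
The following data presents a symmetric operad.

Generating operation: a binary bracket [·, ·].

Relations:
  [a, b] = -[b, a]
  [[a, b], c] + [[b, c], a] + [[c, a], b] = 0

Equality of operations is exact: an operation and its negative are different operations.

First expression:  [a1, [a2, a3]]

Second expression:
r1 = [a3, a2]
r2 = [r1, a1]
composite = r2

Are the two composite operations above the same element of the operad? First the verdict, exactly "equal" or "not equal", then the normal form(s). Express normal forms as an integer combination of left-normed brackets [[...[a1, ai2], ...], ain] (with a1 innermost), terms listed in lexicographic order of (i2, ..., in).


The first expression reduces to [[a1, a2], a3] - [[a1, a3], a2]
The second expression reduces to [[a1, a2], a3] - [[a1, a3], a2]
The forms coincide; equal.

equal — both sides give [[a1, a2], a3] - [[a1, a3], a2]


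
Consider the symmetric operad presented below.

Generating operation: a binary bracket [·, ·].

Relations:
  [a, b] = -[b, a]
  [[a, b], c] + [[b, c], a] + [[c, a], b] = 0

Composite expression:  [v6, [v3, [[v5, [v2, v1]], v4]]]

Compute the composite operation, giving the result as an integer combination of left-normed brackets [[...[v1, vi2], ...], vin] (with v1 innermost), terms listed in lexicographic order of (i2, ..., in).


A multilinear Lie element is pinned by v1-initial words (v1 innermost).
Composite bracket: [v6, [v3, [[v5, [v2, v1]], v4]]]
The bracket unfolds into 32 signed words via [a, b] = ab - ba (2^5 = 32).
The v1-initial words carry the normal form:
  sign of v1v2v5v4v3v6 is +1, so it contributes +[[[[[v1, v2], v5], v4], v3], v6]

[[[[[v1, v2], v5], v4], v3], v6]


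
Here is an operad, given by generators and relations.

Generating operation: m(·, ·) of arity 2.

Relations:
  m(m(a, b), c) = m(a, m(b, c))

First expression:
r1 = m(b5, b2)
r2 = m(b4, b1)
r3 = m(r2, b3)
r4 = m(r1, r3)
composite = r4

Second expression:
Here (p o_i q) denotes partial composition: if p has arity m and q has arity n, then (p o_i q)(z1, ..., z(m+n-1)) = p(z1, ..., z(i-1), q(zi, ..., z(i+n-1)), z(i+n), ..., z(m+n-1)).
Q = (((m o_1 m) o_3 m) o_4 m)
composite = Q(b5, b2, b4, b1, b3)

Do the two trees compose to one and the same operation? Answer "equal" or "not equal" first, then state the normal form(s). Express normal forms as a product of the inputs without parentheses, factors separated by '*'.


equal; the common form is b5 * b2 * b4 * b1 * b3

In normal form, the first expression is b5 * b2 * b4 * b1 * b3
In normal form, the second expression is b5 * b2 * b4 * b1 * b3
Identical normal forms: equal.


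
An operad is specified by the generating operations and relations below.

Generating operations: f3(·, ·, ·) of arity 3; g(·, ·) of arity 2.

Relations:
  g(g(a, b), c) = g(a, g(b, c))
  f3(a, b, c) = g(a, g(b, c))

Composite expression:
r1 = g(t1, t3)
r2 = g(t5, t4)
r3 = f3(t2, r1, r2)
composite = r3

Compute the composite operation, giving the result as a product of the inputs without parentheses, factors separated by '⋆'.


Every regrouping of f3 is equal, so read the t-inputs in written order.
g(t1, t3) spells out as t1 ⋆ t3
g(t5, t4) spells out as t5 ⋆ t4
f3(t2, g(t1, t3), g(t5, t4)) spells out as t2 ⋆ t1 ⋆ t3 ⋆ t5 ⋆ t4

t2 ⋆ t1 ⋆ t3 ⋆ t5 ⋆ t4


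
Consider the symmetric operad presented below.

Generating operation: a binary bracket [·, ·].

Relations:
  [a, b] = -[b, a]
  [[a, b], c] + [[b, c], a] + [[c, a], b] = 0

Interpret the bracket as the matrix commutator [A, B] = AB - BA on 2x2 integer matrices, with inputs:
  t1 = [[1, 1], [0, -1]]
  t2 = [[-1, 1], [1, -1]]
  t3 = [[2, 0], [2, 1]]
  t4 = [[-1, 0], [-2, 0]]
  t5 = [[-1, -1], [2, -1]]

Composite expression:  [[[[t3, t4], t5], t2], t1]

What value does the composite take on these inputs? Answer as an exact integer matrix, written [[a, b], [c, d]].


[[0, 0], [0, 0]]

[t3, t4] = [[0, 0], [0, 0]]
[[t3, t4], t5] = [[0, 0], [0, 0]]
[[[t3, t4], t5], t2] = [[0, 0], [0, 0]]
[[[[t3, t4], t5], t2], t1] = [[0, 0], [0, 0]]


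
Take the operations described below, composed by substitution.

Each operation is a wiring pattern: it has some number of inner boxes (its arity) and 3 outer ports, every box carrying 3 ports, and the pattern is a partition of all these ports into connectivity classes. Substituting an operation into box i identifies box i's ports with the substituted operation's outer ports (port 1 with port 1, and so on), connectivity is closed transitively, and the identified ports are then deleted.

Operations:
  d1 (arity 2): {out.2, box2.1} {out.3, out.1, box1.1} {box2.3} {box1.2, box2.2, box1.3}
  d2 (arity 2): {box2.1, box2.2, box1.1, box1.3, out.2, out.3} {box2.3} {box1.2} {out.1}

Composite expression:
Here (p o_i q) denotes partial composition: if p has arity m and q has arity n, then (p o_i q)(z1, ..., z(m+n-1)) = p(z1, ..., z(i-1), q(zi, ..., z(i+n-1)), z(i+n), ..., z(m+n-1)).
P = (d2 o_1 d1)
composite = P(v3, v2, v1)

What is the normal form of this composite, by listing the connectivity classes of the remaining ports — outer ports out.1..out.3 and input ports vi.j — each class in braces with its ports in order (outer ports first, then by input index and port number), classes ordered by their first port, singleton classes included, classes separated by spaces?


{out.1} {out.2, out.3, v1.1, v1.2, v3.1} {v1.3} {v2.1} {v2.2, v3.2, v3.3} {v2.3}

Two ports join when wires chain via d2-identified ports.
d1 over (v3, v2) gives {out.1, out.3, v3.1} {out.2, v2.1} {v2.2, v3.2, v3.3} {v2.3}, out.j being that stage's outer ports
d2 over (v3, v2, v1) gives {out.1} {out.2, out.3, v1.1, v1.2, v3.1} {v1.3} {v2.1} {v2.2, v3.2, v3.3} {v2.3}, out.j being that stage's outer ports


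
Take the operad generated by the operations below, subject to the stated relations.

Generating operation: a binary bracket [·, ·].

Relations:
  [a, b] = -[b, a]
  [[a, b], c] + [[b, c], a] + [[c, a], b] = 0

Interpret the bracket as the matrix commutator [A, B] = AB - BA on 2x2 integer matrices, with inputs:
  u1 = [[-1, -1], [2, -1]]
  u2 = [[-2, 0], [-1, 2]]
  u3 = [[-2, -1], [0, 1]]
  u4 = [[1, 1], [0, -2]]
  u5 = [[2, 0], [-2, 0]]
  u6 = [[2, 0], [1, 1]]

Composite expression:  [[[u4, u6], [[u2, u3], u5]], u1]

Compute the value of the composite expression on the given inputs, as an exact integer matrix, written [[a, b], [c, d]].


[[-20, 52], [104, 20]]

[u4, u6] = [[1, -1], [-3, -1]]
[u2, u3] = [[-1, 4], [3, 1]]
[[u2, u3], u5] = [[-8, -8], [2, 8]]
[[u4, u6], [[u2, u3], u5]] = [[-26, -32], [44, 26]]
[[[u4, u6], [[u2, u3], u5]], u1] = [[-20, 52], [104, 20]]


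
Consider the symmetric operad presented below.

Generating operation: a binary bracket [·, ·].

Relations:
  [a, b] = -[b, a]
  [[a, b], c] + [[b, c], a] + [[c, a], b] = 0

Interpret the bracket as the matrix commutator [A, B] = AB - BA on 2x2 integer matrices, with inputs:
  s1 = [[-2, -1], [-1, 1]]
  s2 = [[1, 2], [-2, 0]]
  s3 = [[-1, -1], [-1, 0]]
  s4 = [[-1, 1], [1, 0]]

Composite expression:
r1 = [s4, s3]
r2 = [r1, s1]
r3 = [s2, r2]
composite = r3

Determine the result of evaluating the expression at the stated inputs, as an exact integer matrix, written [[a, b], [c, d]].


[[24, 22], [10, -24]]

[s4, s3] = [[0, 2], [-2, 0]]
[[s4, s3], s1] = [[-4, 6], [6, 4]]
[s2, [[s4, s3], s1]] = [[24, 22], [10, -24]]


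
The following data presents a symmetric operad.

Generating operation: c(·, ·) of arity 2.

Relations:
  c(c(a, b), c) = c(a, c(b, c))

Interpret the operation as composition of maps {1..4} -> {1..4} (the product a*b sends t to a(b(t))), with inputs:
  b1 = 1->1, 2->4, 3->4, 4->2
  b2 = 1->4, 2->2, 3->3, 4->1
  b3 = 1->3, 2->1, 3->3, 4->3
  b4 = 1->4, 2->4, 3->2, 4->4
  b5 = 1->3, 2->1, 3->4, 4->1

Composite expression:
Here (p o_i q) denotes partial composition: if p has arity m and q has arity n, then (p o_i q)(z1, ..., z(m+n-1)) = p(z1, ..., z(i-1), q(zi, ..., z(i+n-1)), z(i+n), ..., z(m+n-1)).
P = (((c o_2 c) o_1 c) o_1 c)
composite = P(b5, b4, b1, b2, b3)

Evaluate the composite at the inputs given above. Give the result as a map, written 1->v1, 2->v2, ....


1->1, 2->1, 3->1, 4->1

c(b5, b4) = 1->1, 2->1, 3->1, 4->1
c(c(b5, b4), b1) = 1->1, 2->1, 3->1, 4->1
c(b2, b3) = 1->3, 2->4, 3->3, 4->3
c(c(c(b5, b4), b1), c(b2, b3)) = 1->1, 2->1, 3->1, 4->1


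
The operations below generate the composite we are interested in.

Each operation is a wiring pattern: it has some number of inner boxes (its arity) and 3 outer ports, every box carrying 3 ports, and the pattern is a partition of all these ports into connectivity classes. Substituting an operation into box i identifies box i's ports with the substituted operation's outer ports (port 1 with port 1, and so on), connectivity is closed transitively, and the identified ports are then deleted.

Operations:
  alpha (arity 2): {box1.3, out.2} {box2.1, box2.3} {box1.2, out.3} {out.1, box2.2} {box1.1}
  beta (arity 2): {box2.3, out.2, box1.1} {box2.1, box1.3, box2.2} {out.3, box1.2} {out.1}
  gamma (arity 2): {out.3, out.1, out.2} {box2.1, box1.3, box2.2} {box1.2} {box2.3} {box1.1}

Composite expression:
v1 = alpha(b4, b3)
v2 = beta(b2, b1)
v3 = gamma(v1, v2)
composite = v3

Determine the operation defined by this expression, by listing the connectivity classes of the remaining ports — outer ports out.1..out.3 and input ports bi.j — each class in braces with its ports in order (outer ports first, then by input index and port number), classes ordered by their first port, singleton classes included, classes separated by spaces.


{out.1, out.2, out.3} {b1.1, b1.2, b2.3} {b1.3, b2.1, b4.2} {b2.2} {b3.1, b3.3} {b3.2} {b4.1} {b4.3}

Reachability decides: close wires over gamma-identified ports.
through alpha, on inputs (b4, b3): {out.1, b3.2} {out.2, b4.3} {out.3, b4.2} {b3.1, b3.3} {b4.1} (out.j = stage outer ports)
through beta, on inputs (b2, b1): {out.1} {out.2, b1.3, b2.1} {out.3, b2.2} {b1.1, b1.2, b2.3} (out.j = stage outer ports)
through gamma, on inputs (b4, b3, b2, b1): {out.1, out.2, out.3} {b1.1, b1.2, b2.3} {b1.3, b2.1, b4.2} {b2.2} {b3.1, b3.3} {b3.2} {b4.1} {b4.3} (out.j = stage outer ports)


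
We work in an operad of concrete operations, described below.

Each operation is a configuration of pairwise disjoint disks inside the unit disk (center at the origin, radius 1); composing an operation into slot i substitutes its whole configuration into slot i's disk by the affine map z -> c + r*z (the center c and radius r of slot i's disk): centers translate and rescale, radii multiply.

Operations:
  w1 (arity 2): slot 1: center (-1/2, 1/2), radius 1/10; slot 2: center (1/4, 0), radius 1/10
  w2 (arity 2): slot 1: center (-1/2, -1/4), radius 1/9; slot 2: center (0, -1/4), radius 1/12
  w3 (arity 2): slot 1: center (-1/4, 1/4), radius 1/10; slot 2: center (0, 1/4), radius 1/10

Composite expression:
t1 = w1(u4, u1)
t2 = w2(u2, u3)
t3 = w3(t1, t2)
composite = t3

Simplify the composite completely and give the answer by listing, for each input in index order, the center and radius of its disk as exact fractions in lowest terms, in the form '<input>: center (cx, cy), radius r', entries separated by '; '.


u1: center (-9/40, 1/4), radius 1/100; u2: center (-1/20, 9/40), radius 1/90; u3: center (0, 9/40), radius 1/120; u4: center (-3/10, 3/10), radius 1/100

Nesting under w3 composes maps z -> c + r*z down each u-path.
input u4: applying the 2 nested substitutions gives center (-3/10, 3/10), radius 1/100
input u1: applying the 2 nested substitutions gives center (-9/40, 1/4), radius 1/100
input u2: applying the 2 nested substitutions gives center (-1/20, 9/40), radius 1/90
input u3: applying the 2 nested substitutions gives center (0, 9/40), radius 1/120


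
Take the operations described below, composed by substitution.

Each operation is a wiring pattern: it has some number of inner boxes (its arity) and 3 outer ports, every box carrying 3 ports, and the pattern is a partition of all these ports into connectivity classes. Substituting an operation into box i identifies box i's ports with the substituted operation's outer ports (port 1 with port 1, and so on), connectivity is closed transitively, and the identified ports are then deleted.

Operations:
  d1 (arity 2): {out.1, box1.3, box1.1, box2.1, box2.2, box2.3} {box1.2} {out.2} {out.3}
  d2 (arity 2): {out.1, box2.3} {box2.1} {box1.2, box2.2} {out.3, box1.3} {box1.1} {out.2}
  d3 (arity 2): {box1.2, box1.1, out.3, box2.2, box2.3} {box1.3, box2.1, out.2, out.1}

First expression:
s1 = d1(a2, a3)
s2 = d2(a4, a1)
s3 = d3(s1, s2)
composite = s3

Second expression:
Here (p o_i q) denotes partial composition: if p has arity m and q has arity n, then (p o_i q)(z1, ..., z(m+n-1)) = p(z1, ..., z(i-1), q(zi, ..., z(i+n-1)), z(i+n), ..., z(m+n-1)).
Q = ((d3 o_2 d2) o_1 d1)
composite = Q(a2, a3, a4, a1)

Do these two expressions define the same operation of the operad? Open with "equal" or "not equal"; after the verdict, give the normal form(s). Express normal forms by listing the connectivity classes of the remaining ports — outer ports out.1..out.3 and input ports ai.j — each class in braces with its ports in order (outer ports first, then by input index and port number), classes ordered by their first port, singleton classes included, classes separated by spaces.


equal; both compose to {out.1, out.2, a1.3} {out.3, a2.1, a2.3, a3.1, a3.2, a3.3, a4.3} {a1.1} {a1.2, a4.2} {a2.2} {a4.1}

The first composite normalizes to {out.1, out.2, a1.3} {out.3, a2.1, a2.3, a3.1, a3.2, a3.3, a4.3} {a1.1} {a1.2, a4.2} {a2.2} {a4.1}
The second composite normalizes to {out.1, out.2, a1.3} {out.3, a2.1, a2.3, a3.1, a3.2, a3.3, a4.3} {a1.1} {a1.2, a4.2} {a2.2} {a4.1}
One common form — equal.


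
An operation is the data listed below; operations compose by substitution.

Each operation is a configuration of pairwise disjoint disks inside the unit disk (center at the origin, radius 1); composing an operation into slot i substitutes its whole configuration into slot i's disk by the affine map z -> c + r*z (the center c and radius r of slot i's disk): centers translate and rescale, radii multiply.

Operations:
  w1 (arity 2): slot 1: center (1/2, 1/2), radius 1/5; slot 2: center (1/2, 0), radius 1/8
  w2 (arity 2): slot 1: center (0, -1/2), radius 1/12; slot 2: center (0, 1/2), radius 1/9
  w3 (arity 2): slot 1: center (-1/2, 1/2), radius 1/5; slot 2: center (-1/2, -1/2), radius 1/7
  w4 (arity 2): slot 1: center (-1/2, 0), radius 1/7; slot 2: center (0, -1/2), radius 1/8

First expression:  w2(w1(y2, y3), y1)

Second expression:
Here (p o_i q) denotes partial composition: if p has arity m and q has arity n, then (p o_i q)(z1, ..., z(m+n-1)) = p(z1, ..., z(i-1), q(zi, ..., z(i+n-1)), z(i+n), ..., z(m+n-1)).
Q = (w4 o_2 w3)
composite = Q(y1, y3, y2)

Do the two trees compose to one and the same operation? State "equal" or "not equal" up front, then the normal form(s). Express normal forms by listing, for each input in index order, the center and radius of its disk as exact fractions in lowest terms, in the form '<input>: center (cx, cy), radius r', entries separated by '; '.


not equal; the first gives y1: center (0, 1/2), radius 1/9; y2: center (1/24, -11/24), radius 1/60; y3: center (1/24, -1/2), radius 1/96 and the second y1: center (-1/2, 0), radius 1/7; y2: center (-1/16, -9/16), radius 1/56; y3: center (-1/16, -7/16), radius 1/40

The first expression, normalized: y1: center (0, 1/2), radius 1/9; y2: center (1/24, -11/24), radius 1/60; y3: center (1/24, -1/2), radius 1/96
The second expression, normalized: y1: center (-1/2, 0), radius 1/7; y2: center (-1/16, -9/16), radius 1/56; y3: center (-1/16, -7/16), radius 1/40
The forms do not match — not equal.


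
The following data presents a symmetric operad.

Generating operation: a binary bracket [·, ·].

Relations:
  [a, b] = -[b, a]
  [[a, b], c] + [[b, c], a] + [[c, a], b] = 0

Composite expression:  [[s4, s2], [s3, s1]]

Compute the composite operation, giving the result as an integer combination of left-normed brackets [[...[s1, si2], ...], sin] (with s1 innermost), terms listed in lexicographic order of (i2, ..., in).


Expand each bracket as ab - ba; the s1-initial words give the coefficients.
Composite bracket: [[s4, s2], [s3, s1]]
Full expansion: 8 signed words from ab - ba (2^3 = 8).
Words beginning with s1 determine it all:
  the word s1s3s2s4 carries sign -1 and contributes -[[[s1, s3], s2], s4]
  the word s1s3s4s2 carries sign +1 and contributes +[[[s1, s3], s4], s2]

-[[[s1, s3], s2], s4] + [[[s1, s3], s4], s2]
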